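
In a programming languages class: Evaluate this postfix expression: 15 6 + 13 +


Processing tokens left to right:
Push 15, Push 6
Pop 15 and 6, compute 15 + 6 = 21, push 21
Push 13
Pop 21 and 13, compute 21 + 13 = 34, push 34
Stack result: 34

34


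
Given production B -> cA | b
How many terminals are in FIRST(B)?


Production: B -> cA | b
Examining each alternative for leading terminals:
  B -> cA : first terminal = 'c'
  B -> b : first terminal = 'b'
FIRST(B) = {b, c}
Count: 2

2


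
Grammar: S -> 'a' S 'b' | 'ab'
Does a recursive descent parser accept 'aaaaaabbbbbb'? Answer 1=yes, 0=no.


Grammar accepts strings of the form a^n b^n (n >= 1)
Word: 'aaaaaabbbbbb'
Counting: 6 a's and 6 b's
Check: 6 == 6? Yes
Derivation (S -> aSb applied 5 time(s), then S -> ab): S => aSb => aaSbb => aaaSbbb => aaaaSbbbb => aaaaaSbbbbb => aaaaaabbbbbb
Accepted

1


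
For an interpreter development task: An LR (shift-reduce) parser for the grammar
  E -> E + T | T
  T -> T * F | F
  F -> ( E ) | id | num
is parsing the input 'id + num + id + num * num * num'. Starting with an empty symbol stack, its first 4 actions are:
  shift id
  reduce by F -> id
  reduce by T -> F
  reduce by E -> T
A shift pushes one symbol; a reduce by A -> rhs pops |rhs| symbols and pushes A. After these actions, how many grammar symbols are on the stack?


Tracking the symbol stack through each action:
  Action 1: shift 'id' : push -> stack = [id] (size 1)
  Action 2: reduce by F -> id : pop 1, push F -> stack = [F] (size 1)
  Action 3: reduce by T -> F : pop 1, push T -> stack = [T] (size 1)
  Action 4: reduce by E -> T : pop 1, push E -> stack = [E] (size 1)
Final stack size: 1

1


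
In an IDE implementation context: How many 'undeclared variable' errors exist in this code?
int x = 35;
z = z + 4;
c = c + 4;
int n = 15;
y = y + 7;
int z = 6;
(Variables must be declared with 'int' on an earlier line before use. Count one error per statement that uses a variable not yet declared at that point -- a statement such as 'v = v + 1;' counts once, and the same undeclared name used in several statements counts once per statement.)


Scanning code line by line:
  Line 1: declare 'x' -> declared = ['x']
  Line 2: use 'z' -> ERROR (undeclared)
  Line 3: use 'c' -> ERROR (undeclared)
  Line 4: declare 'n' -> declared = ['n', 'x']
  Line 5: use 'y' -> ERROR (undeclared)
  Line 6: declare 'z' -> declared = ['n', 'x', 'z']
Total undeclared variable errors: 3

3


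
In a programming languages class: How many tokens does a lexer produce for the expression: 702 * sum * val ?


Scanning '702 * sum * val'
Token 1: '702' -> integer_literal
Token 2: '*' -> operator
Token 3: 'sum' -> identifier
Token 4: '*' -> operator
Token 5: 'val' -> identifier
Total tokens: 5

5


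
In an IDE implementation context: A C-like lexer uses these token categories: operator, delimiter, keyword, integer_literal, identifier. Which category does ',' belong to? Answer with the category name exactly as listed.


Token: ','
Checking categories:
  identifier: no
  integer_literal: no
  operator: no
  keyword: no
  delimiter: YES
Category: delimiter

delimiter


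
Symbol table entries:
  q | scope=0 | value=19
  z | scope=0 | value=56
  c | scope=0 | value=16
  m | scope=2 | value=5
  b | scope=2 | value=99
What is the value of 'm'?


Searching symbol table for 'm':
  q | scope=0 | value=19
  z | scope=0 | value=56
  c | scope=0 | value=16
  m | scope=2 | value=5 <- MATCH
  b | scope=2 | value=99
Found 'm' at scope 2 with value 5

5


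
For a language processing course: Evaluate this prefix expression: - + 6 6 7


Parsing prefix expression: - + 6 6 7
Step 1: Innermost operation '+ 6 6'
  6 + 6 = 12
Step 2: Outer operation '- [12] 7'
  12 - 7 = 5

5


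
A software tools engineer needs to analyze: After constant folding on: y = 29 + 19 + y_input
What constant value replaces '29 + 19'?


Identifying constant sub-expression:
  Original: y = 29 + 19 + y_input
  29 and 19 are both compile-time constants
  Evaluating: 29 + 19 = 48
  After folding: y = 48 + y_input

48


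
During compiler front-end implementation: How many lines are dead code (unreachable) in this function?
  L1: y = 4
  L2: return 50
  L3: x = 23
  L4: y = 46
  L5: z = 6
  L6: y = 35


Analyzing control flow:
  L1: reachable (before return)
  L2: reachable (return statement)
  L3: DEAD (after return at L2)
  L4: DEAD (after return at L2)
  L5: DEAD (after return at L2)
  L6: DEAD (after return at L2)
Return at L2, total lines = 6
Dead lines: L3 through L6
Count: 4

4


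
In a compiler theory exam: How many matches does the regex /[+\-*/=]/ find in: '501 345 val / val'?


Pattern: /[+\-*/=]/ (operators)
Input: '501 345 val / val'
Scanning for matches:
  Match 1: '/'
Total matches: 1

1


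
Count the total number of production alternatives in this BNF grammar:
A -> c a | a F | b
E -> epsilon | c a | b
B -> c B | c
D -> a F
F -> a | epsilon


Counting alternatives per rule:
  A: 3 alternative(s)
  E: 3 alternative(s)
  B: 2 alternative(s)
  D: 1 alternative(s)
  F: 2 alternative(s)
Sum: 3 + 3 + 2 + 1 + 2 = 11

11


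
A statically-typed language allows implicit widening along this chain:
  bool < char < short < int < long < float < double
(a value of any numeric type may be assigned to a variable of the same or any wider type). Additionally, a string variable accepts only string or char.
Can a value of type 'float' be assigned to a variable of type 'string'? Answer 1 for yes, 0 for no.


Target variable type: string
Source value type: float
Rule: string accepts only {string, char}
  source 'float' in {string, char}? No
Result: 0

0


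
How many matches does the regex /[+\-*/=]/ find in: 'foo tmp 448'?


Pattern: /[+\-*/=]/ (operators)
Input: 'foo tmp 448'
Scanning for matches:
Total matches: 0

0


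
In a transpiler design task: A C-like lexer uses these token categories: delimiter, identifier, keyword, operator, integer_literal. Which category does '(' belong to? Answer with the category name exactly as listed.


Token: '('
Checking categories:
  identifier: no
  integer_literal: no
  operator: no
  keyword: no
  delimiter: YES
Category: delimiter

delimiter


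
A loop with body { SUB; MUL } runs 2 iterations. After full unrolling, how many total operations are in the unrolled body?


Loop body operations: SUB, MUL (2 ops per iteration)
Unrolling 2 iterations:
  Iteration 1: SUB, MUL (2 ops)
  Iteration 2: SUB, MUL (2 ops)
Total: 2 iterations * 2 ops/iter = 4 operations

4


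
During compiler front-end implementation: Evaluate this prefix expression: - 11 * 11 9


Parsing prefix expression: - 11 * 11 9
Step 1: Innermost operation '* 11 9'
  11 * 9 = 99
Step 2: Outer operation '- 11 [99]'
  11 - 99 = -88

-88


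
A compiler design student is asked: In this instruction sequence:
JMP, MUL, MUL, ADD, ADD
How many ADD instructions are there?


Scanning instruction sequence for ADD:
  Position 1: JMP
  Position 2: MUL
  Position 3: MUL
  Position 4: ADD <- MATCH
  Position 5: ADD <- MATCH
Matches at positions: [4, 5]
Total ADD count: 2

2


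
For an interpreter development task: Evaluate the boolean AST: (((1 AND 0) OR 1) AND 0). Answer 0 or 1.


Step 1: Evaluate inner node
  1 AND 0 = 0
Step 2: Evaluate next node
  0 OR 1 = 1
Step 3: Evaluate root node
  1 AND 0 = 0

0


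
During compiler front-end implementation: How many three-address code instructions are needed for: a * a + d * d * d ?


Expression: a * a + d * d * d
Generating three-address code (respecting * over +/- precedence):
  Instruction 1: t1 = a * a
  Instruction 2: t2 = d * d
  Instruction 3: t3 = t2 * d
  Instruction 4: t4 = t1 + t3
Total instructions: 4

4


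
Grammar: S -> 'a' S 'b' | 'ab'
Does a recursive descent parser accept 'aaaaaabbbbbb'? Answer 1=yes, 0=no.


Grammar accepts strings of the form a^n b^n (n >= 1)
Word: 'aaaaaabbbbbb'
Counting: 6 a's and 6 b's
Check: 6 == 6? Yes
Derivation (S -> aSb applied 5 time(s), then S -> ab): S => aSb => aaSbb => aaaSbbb => aaaaSbbbb => aaaaaSbbbbb => aaaaaabbbbbb
Accepted

1


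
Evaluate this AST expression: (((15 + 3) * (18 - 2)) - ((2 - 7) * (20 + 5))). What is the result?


Expression: (((15 + 3) * (18 - 2)) - ((2 - 7) * (20 + 5)))
Evaluating step by step:
  15 + 3 = 18
  18 - 2 = 16
  18 * 16 = 288
  2 - 7 = -5
  20 + 5 = 25
  -5 * 25 = -125
  288 - -125 = 413
Result: 413

413


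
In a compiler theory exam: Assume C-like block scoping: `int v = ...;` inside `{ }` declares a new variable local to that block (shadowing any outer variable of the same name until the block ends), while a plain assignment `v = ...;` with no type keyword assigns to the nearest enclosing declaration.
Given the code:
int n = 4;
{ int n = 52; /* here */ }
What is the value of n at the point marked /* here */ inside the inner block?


Analyzing scoping rules:
Outer scope: declares n = 4
Inner block: 'int n = 52;' declares a NEW n that shadows the outer one
Inside the block the inner declaration is in scope -> 52
Result: 52

52


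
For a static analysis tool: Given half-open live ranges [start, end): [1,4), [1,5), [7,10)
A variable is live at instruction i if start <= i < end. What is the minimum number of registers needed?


Live ranges:
  Var0: [1, 4)
  Var1: [1, 5)
  Var2: [7, 10)
Sweep-line events (position, delta, active):
  pos=1 start -> active=1
  pos=1 start -> active=2
  pos=4 end -> active=1
  pos=5 end -> active=0
  pos=7 start -> active=1
  pos=10 end -> active=0
Maximum simultaneous active: 2
Minimum registers needed: 2

2


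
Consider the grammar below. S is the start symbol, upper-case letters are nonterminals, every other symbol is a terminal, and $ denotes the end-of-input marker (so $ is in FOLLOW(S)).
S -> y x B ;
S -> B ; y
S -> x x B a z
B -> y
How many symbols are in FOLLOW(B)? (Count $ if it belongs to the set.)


S is the start symbol and does not occur in any rule body, so FOLLOW(S) = {$}.
Examining every occurrence of B in a rule body:
  S -> y x B ; : B is followed by terminal ';' -> add ';'
  S -> B ; y : B is followed by terminal ';' -> add ';' (already in the set)
  S -> x x B a z : B is followed by terminal 'a' -> add 'a'
  B -> y : B does not occur in the body -> contributes nothing
FOLLOW(B) = {;, a}
Count: 2

2


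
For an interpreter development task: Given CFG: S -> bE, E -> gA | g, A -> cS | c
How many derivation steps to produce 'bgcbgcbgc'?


Grammar: S -> bE, E -> gA | g, A -> cS | c
Deriving 'bgcbgcbgc':
Step 1: S -> bE => bE
Step 2: E -> gA => bgA
Step 3: A -> cS => bgcS
Step 4: S -> bE => bgcbE
Step 5: E -> gA => bgcbgA
Step 6: A -> cS => bgcbgcS
Step 7: S -> bE => bgcbgcbE
Step 8: E -> gA => bgcbgcbgA
Step 9: A -> c => bgcbgcbgc
Total derivation steps: 9

9


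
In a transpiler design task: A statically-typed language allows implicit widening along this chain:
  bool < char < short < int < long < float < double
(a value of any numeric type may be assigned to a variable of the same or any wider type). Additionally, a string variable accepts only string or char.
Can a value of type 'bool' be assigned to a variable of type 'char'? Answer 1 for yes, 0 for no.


Target variable type: char
Source value type: bool
Numeric ranks: bool=0, char=1
Widening allowed iff rank(source) <= rank(target): 0 <= 1? Yes
Result: 1

1


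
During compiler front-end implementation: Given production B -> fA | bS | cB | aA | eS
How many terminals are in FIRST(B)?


Production: B -> fA | bS | cB | aA | eS
Examining each alternative for leading terminals:
  B -> fA : first terminal = 'f'
  B -> bS : first terminal = 'b'
  B -> cB : first terminal = 'c'
  B -> aA : first terminal = 'a'
  B -> eS : first terminal = 'e'
FIRST(B) = {a, b, c, e, f}
Count: 5

5


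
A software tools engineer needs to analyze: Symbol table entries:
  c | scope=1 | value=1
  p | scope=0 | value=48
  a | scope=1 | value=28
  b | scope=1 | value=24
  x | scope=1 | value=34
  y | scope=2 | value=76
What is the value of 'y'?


Searching symbol table for 'y':
  c | scope=1 | value=1
  p | scope=0 | value=48
  a | scope=1 | value=28
  b | scope=1 | value=24
  x | scope=1 | value=34
  y | scope=2 | value=76 <- MATCH
Found 'y' at scope 2 with value 76

76


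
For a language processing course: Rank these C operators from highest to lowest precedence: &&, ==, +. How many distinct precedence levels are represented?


Looking up precedence for each operator:
  && -> precedence 2
  == -> precedence 3
  + -> precedence 5
Sorted highest to lowest: +, ==, &&
Distinct precedence values: [5, 3, 2]
Number of distinct levels: 3

3


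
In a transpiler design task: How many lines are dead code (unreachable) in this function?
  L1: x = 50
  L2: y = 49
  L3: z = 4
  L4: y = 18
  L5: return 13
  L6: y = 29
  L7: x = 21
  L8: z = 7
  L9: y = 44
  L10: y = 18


Analyzing control flow:
  L1: reachable (before return)
  L2: reachable (before return)
  L3: reachable (before return)
  L4: reachable (before return)
  L5: reachable (return statement)
  L6: DEAD (after return at L5)
  L7: DEAD (after return at L5)
  L8: DEAD (after return at L5)
  L9: DEAD (after return at L5)
  L10: DEAD (after return at L5)
Return at L5, total lines = 10
Dead lines: L6 through L10
Count: 5

5


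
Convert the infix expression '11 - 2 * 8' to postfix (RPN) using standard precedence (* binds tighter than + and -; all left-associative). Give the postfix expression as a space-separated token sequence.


Applying the shunting-yard algorithm:
  Operand 11 -> output
  Push '-' onto operator stack -> op-stack: [-]
  Operand 2 -> output
  Push '*' onto operator stack -> op-stack: [-, *]
  Operand 8 -> output
  End of input: pop '*' to output
  End of input: pop '-' to output
Postfix result: 11 2 8 * -

11 2 8 * -


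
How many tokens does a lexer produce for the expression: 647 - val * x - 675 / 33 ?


Scanning '647 - val * x - 675 / 33'
Token 1: '647' -> integer_literal
Token 2: '-' -> operator
Token 3: 'val' -> identifier
Token 4: '*' -> operator
Token 5: 'x' -> identifier
Token 6: '-' -> operator
Token 7: '675' -> integer_literal
Token 8: '/' -> operator
Token 9: '33' -> integer_literal
Total tokens: 9

9


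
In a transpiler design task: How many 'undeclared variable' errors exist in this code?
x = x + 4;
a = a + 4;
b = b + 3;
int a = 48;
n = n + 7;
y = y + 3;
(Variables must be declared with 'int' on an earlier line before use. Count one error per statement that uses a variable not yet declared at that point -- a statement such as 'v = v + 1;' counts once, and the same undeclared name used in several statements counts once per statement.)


Scanning code line by line:
  Line 1: use 'x' -> ERROR (undeclared)
  Line 2: use 'a' -> ERROR (undeclared)
  Line 3: use 'b' -> ERROR (undeclared)
  Line 4: declare 'a' -> declared = ['a']
  Line 5: use 'n' -> ERROR (undeclared)
  Line 6: use 'y' -> ERROR (undeclared)
Total undeclared variable errors: 5

5


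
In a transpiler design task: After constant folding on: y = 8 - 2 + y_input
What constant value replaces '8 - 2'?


Identifying constant sub-expression:
  Original: y = 8 - 2 + y_input
  8 and 2 are both compile-time constants
  Evaluating: 8 - 2 = 6
  After folding: y = 6 + y_input

6


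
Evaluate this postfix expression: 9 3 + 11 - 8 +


Processing tokens left to right:
Push 9, Push 3
Pop 9 and 3, compute 9 + 3 = 12, push 12
Push 11
Pop 12 and 11, compute 12 - 11 = 1, push 1
Push 8
Pop 1 and 8, compute 1 + 8 = 9, push 9
Stack result: 9

9


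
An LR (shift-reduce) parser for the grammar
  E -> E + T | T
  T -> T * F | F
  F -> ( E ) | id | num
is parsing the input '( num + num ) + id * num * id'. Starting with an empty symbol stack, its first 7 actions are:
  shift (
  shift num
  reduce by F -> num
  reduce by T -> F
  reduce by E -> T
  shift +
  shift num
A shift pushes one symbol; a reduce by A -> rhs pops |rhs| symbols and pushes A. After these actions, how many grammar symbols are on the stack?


Tracking the symbol stack through each action:
  Action 1: shift '(' : push -> stack = [(] (size 1)
  Action 2: shift 'num' : push -> stack = [(, num] (size 2)
  Action 3: reduce by F -> num : pop 1, push F -> stack = [(, F] (size 2)
  Action 4: reduce by T -> F : pop 1, push T -> stack = [(, T] (size 2)
  Action 5: reduce by E -> T : pop 1, push E -> stack = [(, E] (size 2)
  Action 6: shift '+' : push -> stack = [(, E, +] (size 3)
  Action 7: shift 'num' : push -> stack = [(, E, +, num] (size 4)
Final stack size: 4

4


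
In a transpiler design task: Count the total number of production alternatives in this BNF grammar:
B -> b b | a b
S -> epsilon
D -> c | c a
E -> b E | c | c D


Counting alternatives per rule:
  B: 2 alternative(s)
  S: 1 alternative(s)
  D: 2 alternative(s)
  E: 3 alternative(s)
Sum: 2 + 1 + 2 + 3 = 8

8


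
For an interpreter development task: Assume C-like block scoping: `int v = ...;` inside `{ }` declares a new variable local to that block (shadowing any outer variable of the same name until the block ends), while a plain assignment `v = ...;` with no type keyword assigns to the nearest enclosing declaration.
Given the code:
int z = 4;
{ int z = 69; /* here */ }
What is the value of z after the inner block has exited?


Analyzing scoping rules:
Outer scope: declares z = 4
Inner block: 'int z = 69;' declares a NEW z that shadows the outer one
When the block exits the inner z goes out of scope; the outer z was never modified -> 4
Result: 4

4


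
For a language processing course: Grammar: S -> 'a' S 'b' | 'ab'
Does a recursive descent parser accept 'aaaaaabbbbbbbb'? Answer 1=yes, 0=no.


Grammar accepts strings of the form a^n b^n (n >= 1)
Word: 'aaaaaabbbbbbbb'
Counting: 6 a's and 8 b's
Check: 6 == 8? No
Mismatch: a-count != b-count
Rejected

0


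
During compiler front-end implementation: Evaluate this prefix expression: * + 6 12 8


Parsing prefix expression: * + 6 12 8
Step 1: Innermost operation '+ 6 12'
  6 + 12 = 18
Step 2: Outer operation '* [18] 8'
  18 * 8 = 144

144


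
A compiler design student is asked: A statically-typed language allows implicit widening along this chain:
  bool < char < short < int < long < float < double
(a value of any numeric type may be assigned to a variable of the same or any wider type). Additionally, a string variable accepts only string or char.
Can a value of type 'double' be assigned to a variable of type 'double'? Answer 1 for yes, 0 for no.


Target variable type: double
Source value type: double
Numeric ranks: double=6, double=6
Widening allowed iff rank(source) <= rank(target): 6 <= 6? Yes
Result: 1

1


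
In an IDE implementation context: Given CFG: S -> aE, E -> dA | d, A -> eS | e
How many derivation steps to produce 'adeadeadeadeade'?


Grammar: S -> aE, E -> dA | d, A -> eS | e
Deriving 'adeadeadeadeade':
Step 1: S -> aE => aE
Step 2: E -> dA => adA
Step 3: A -> eS => adeS
Step 4: S -> aE => adeaE
Step 5: E -> dA => adeadA
Step 6: A -> eS => adeadeS
Step 7: S -> aE => adeadeaE
Step 8: E -> dA => adeadeadA
Step 9: A -> eS => adeadeadeS
Step 10: S -> aE => adeadeadeaE
Step 11: E -> dA => adeadeadeadA
Step 12: A -> eS => adeadeadeadeS
Step 13: S -> aE => adeadeadeadeaE
Step 14: E -> dA => adeadeadeadeadA
Step 15: A -> e => adeadeadeadeade
Total derivation steps: 15

15


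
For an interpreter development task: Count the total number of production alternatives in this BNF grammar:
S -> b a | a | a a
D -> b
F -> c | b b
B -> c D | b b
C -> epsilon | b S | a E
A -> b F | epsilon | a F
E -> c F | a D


Counting alternatives per rule:
  S: 3 alternative(s)
  D: 1 alternative(s)
  F: 2 alternative(s)
  B: 2 alternative(s)
  C: 3 alternative(s)
  A: 3 alternative(s)
  E: 2 alternative(s)
Sum: 3 + 1 + 2 + 2 + 3 + 3 + 2 = 16

16


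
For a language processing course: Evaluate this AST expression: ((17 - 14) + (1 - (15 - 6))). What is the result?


Expression: ((17 - 14) + (1 - (15 - 6)))
Evaluating step by step:
  17 - 14 = 3
  15 - 6 = 9
  1 - 9 = -8
  3 + -8 = -5
Result: -5

-5


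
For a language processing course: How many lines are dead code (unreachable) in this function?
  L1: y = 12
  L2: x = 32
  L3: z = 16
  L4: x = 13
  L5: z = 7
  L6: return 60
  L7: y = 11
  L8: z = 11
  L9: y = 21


Analyzing control flow:
  L1: reachable (before return)
  L2: reachable (before return)
  L3: reachable (before return)
  L4: reachable (before return)
  L5: reachable (before return)
  L6: reachable (return statement)
  L7: DEAD (after return at L6)
  L8: DEAD (after return at L6)
  L9: DEAD (after return at L6)
Return at L6, total lines = 9
Dead lines: L7 through L9
Count: 3

3


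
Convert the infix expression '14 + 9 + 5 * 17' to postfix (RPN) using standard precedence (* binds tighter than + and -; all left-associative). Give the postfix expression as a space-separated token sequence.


Applying the shunting-yard algorithm:
  Operand 14 -> output
  Push '+' onto operator stack -> op-stack: [+]
  Operand 9 -> output
  See '+' (prec 1); top '+' (prec 1) >= it -> pop '+' to output
  Push '+' onto operator stack -> op-stack: [+]
  Operand 5 -> output
  Push '*' onto operator stack -> op-stack: [+, *]
  Operand 17 -> output
  End of input: pop '*' to output
  End of input: pop '+' to output
Postfix result: 14 9 + 5 17 * +

14 9 + 5 17 * +


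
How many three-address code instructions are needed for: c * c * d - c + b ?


Expression: c * c * d - c + b
Generating three-address code (respecting * over +/- precedence):
  Instruction 1: t1 = c * c
  Instruction 2: t2 = t1 * d
  Instruction 3: t3 = t2 - c
  Instruction 4: t4 = t3 + b
Total instructions: 4

4


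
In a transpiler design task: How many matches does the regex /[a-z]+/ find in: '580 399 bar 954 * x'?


Pattern: /[a-z]+/ (identifiers)
Input: '580 399 bar 954 * x'
Scanning for matches:
  Match 1: 'bar'
  Match 2: 'x'
Total matches: 2

2


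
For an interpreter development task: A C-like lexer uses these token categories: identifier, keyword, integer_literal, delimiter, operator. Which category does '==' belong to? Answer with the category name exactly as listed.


Token: '=='
Checking categories:
  identifier: no
  integer_literal: no
  operator: YES
  keyword: no
  delimiter: no
Category: operator

operator


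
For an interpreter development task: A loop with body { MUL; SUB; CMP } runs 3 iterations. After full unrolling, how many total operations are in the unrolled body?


Loop body operations: MUL, SUB, CMP (3 ops per iteration)
Unrolling 3 iterations:
  Iteration 1: MUL, SUB, CMP (3 ops)
  Iteration 2: MUL, SUB, CMP (3 ops)
  Iteration 3: MUL, SUB, CMP (3 ops)
Total: 3 iterations * 3 ops/iter = 9 operations

9


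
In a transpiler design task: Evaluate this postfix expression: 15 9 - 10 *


Processing tokens left to right:
Push 15, Push 9
Pop 15 and 9, compute 15 - 9 = 6, push 6
Push 10
Pop 6 and 10, compute 6 * 10 = 60, push 60
Stack result: 60

60


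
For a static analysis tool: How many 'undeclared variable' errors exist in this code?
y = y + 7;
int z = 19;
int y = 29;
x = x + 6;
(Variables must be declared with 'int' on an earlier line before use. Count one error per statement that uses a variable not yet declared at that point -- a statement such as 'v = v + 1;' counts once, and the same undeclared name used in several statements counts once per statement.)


Scanning code line by line:
  Line 1: use 'y' -> ERROR (undeclared)
  Line 2: declare 'z' -> declared = ['z']
  Line 3: declare 'y' -> declared = ['y', 'z']
  Line 4: use 'x' -> ERROR (undeclared)
Total undeclared variable errors: 2

2


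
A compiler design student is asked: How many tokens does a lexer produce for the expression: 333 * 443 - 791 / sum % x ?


Scanning '333 * 443 - 791 / sum % x'
Token 1: '333' -> integer_literal
Token 2: '*' -> operator
Token 3: '443' -> integer_literal
Token 4: '-' -> operator
Token 5: '791' -> integer_literal
Token 6: '/' -> operator
Token 7: 'sum' -> identifier
Token 8: '%' -> operator
Token 9: 'x' -> identifier
Total tokens: 9

9


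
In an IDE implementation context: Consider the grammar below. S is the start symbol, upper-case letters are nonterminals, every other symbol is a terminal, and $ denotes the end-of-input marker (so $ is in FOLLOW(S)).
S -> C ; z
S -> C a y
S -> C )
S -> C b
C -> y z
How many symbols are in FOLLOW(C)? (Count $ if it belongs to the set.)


S is the start symbol and does not occur in any rule body, so FOLLOW(S) = {$}.
Examining every occurrence of C in a rule body:
  S -> C ; z : C is followed by terminal ';' -> add ';'
  S -> C a y : C is followed by terminal 'a' -> add 'a'
  S -> C ) : C is followed by terminal ')' -> add ')'
  S -> C b : C is followed by terminal 'b' -> add 'b'
  C -> y z : C does not occur in the body -> contributes nothing
FOLLOW(C) = {), ;, a, b}
Count: 4

4


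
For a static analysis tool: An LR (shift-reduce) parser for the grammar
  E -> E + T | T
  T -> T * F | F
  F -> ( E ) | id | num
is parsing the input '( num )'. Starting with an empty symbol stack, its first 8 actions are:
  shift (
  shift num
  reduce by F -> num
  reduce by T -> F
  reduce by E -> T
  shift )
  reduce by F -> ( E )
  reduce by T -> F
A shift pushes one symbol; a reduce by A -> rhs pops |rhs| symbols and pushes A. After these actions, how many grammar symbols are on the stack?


Tracking the symbol stack through each action:
  Action 1: shift '(' : push -> stack = [(] (size 1)
  Action 2: shift 'num' : push -> stack = [(, num] (size 2)
  Action 3: reduce by F -> num : pop 1, push F -> stack = [(, F] (size 2)
  Action 4: reduce by T -> F : pop 1, push T -> stack = [(, T] (size 2)
  Action 5: reduce by E -> T : pop 1, push E -> stack = [(, E] (size 2)
  Action 6: shift ')' : push -> stack = [(, E, )] (size 3)
  Action 7: reduce by F -> ( E ) : pop 3, push F -> stack = [F] (size 1)
  Action 8: reduce by T -> F : pop 1, push T -> stack = [T] (size 1)
Final stack size: 1

1


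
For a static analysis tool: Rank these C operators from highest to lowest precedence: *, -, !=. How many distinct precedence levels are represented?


Looking up precedence for each operator:
  * -> precedence 6
  - -> precedence 5
  != -> precedence 3
Sorted highest to lowest: *, -, !=
Distinct precedence values: [6, 5, 3]
Number of distinct levels: 3

3


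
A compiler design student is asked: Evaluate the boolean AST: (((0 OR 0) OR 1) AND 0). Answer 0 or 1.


Step 1: Evaluate inner node
  0 OR 0 = 0
Step 2: Evaluate next node
  0 OR 1 = 1
Step 3: Evaluate root node
  1 AND 0 = 0

0


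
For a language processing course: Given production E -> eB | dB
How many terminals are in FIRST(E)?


Production: E -> eB | dB
Examining each alternative for leading terminals:
  E -> eB : first terminal = 'e'
  E -> dB : first terminal = 'd'
FIRST(E) = {d, e}
Count: 2

2


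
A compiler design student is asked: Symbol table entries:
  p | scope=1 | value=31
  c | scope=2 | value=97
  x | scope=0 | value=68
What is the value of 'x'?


Searching symbol table for 'x':
  p | scope=1 | value=31
  c | scope=2 | value=97
  x | scope=0 | value=68 <- MATCH
Found 'x' at scope 0 with value 68

68


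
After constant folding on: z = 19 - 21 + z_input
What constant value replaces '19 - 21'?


Identifying constant sub-expression:
  Original: z = 19 - 21 + z_input
  19 and 21 are both compile-time constants
  Evaluating: 19 - 21 = -2
  After folding: z = -2 + z_input

-2


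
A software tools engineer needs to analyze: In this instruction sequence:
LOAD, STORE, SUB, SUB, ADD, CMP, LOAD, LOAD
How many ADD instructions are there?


Scanning instruction sequence for ADD:
  Position 1: LOAD
  Position 2: STORE
  Position 3: SUB
  Position 4: SUB
  Position 5: ADD <- MATCH
  Position 6: CMP
  Position 7: LOAD
  Position 8: LOAD
Matches at positions: [5]
Total ADD count: 1

1


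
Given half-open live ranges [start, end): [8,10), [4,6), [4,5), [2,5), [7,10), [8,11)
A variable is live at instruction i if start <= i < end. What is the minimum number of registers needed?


Live ranges:
  Var0: [8, 10)
  Var1: [4, 6)
  Var2: [4, 5)
  Var3: [2, 5)
  Var4: [7, 10)
  Var5: [8, 11)
Sweep-line events (position, delta, active):
  pos=2 start -> active=1
  pos=4 start -> active=2
  pos=4 start -> active=3
  pos=5 end -> active=2
  pos=5 end -> active=1
  pos=6 end -> active=0
  pos=7 start -> active=1
  pos=8 start -> active=2
  pos=8 start -> active=3
  pos=10 end -> active=2
  pos=10 end -> active=1
  pos=11 end -> active=0
Maximum simultaneous active: 3
Minimum registers needed: 3

3


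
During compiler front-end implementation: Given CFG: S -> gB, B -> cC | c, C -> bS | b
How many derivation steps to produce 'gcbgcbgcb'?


Grammar: S -> gB, B -> cC | c, C -> bS | b
Deriving 'gcbgcbgcb':
Step 1: S -> gB => gB
Step 2: B -> cC => gcC
Step 3: C -> bS => gcbS
Step 4: S -> gB => gcbgB
Step 5: B -> cC => gcbgcC
Step 6: C -> bS => gcbgcbS
Step 7: S -> gB => gcbgcbgB
Step 8: B -> cC => gcbgcbgcC
Step 9: C -> b => gcbgcbgcb
Total derivation steps: 9

9


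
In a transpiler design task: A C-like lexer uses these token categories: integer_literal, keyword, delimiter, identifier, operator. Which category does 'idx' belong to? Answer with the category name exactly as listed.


Token: 'idx'
Checking categories:
  identifier: YES
  integer_literal: no
  operator: no
  keyword: no
  delimiter: no
Category: identifier

identifier


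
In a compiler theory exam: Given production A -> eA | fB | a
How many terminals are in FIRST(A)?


Production: A -> eA | fB | a
Examining each alternative for leading terminals:
  A -> eA : first terminal = 'e'
  A -> fB : first terminal = 'f'
  A -> a : first terminal = 'a'
FIRST(A) = {a, e, f}
Count: 3

3


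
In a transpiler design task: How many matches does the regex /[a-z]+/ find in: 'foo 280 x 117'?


Pattern: /[a-z]+/ (identifiers)
Input: 'foo 280 x 117'
Scanning for matches:
  Match 1: 'foo'
  Match 2: 'x'
Total matches: 2

2


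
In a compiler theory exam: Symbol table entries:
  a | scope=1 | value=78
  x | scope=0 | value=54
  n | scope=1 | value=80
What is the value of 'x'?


Searching symbol table for 'x':
  a | scope=1 | value=78
  x | scope=0 | value=54 <- MATCH
  n | scope=1 | value=80
Found 'x' at scope 0 with value 54

54


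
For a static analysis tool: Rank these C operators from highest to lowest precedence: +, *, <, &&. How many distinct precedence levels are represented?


Looking up precedence for each operator:
  + -> precedence 5
  * -> precedence 6
  < -> precedence 4
  && -> precedence 2
Sorted highest to lowest: *, +, <, &&
Distinct precedence values: [6, 5, 4, 2]
Number of distinct levels: 4

4


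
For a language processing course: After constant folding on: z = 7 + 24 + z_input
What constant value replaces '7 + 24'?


Identifying constant sub-expression:
  Original: z = 7 + 24 + z_input
  7 and 24 are both compile-time constants
  Evaluating: 7 + 24 = 31
  After folding: z = 31 + z_input

31


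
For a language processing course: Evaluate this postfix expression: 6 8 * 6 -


Processing tokens left to right:
Push 6, Push 8
Pop 6 and 8, compute 6 * 8 = 48, push 48
Push 6
Pop 48 and 6, compute 48 - 6 = 42, push 42
Stack result: 42

42


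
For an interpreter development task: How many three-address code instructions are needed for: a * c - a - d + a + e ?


Expression: a * c - a - d + a + e
Generating three-address code (respecting * over +/- precedence):
  Instruction 1: t1 = a * c
  Instruction 2: t2 = t1 - a
  Instruction 3: t3 = t2 - d
  Instruction 4: t4 = t3 + a
  Instruction 5: t5 = t4 + e
Total instructions: 5

5


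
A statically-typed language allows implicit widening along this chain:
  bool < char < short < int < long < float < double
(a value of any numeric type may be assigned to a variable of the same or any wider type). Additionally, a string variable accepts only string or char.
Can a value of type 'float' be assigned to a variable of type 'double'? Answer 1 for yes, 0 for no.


Target variable type: double
Source value type: float
Numeric ranks: float=5, double=6
Widening allowed iff rank(source) <= rank(target): 5 <= 6? Yes
Result: 1

1


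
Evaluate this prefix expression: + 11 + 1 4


Parsing prefix expression: + 11 + 1 4
Step 1: Innermost operation '+ 1 4'
  1 + 4 = 5
Step 2: Outer operation '+ 11 [5]'
  11 + 5 = 16

16


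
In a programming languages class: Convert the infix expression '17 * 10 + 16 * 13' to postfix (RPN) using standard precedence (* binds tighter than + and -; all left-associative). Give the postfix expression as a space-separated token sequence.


Applying the shunting-yard algorithm:
  Operand 17 -> output
  Push '*' onto operator stack -> op-stack: [*]
  Operand 10 -> output
  See '+' (prec 1); top '*' (prec 2) >= it -> pop '*' to output
  Push '+' onto operator stack -> op-stack: [+]
  Operand 16 -> output
  Push '*' onto operator stack -> op-stack: [+, *]
  Operand 13 -> output
  End of input: pop '*' to output
  End of input: pop '+' to output
Postfix result: 17 10 * 16 13 * +

17 10 * 16 13 * +


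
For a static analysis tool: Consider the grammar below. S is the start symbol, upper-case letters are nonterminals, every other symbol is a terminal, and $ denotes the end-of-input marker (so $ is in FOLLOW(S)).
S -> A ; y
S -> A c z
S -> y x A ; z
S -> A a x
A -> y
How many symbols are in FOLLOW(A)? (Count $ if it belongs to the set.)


S is the start symbol and does not occur in any rule body, so FOLLOW(S) = {$}.
Examining every occurrence of A in a rule body:
  S -> A ; y : A is followed by terminal ';' -> add ';'
  S -> A c z : A is followed by terminal 'c' -> add 'c'
  S -> y x A ; z : A is followed by terminal ';' -> add ';' (already in the set)
  S -> A a x : A is followed by terminal 'a' -> add 'a'
  A -> y : A does not occur in the body -> contributes nothing
FOLLOW(A) = {;, a, c}
Count: 3

3


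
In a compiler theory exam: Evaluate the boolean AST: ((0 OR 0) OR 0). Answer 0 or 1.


Step 1: Evaluate inner node
  0 OR 0 = 0
Step 2: Evaluate root node
  0 OR 0 = 0

0


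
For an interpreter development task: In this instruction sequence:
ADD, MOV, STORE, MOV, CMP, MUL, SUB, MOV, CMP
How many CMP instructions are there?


Scanning instruction sequence for CMP:
  Position 1: ADD
  Position 2: MOV
  Position 3: STORE
  Position 4: MOV
  Position 5: CMP <- MATCH
  Position 6: MUL
  Position 7: SUB
  Position 8: MOV
  Position 9: CMP <- MATCH
Matches at positions: [5, 9]
Total CMP count: 2

2


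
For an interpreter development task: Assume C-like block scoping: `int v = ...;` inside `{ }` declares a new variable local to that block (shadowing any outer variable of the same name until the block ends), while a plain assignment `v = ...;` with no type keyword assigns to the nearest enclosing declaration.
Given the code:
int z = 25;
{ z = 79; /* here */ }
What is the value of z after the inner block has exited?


Analyzing scoping rules:
Outer scope: declares z = 25
Inner block: 'z = 79;' has no type keyword, so it is an assignment to the outer z (no shadowing)
The assignment changed the outer variable itself, so the new value persists after the block -> 79
Result: 79

79


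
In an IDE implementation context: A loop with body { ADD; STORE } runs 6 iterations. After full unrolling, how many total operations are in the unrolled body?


Loop body operations: ADD, STORE (2 ops per iteration)
Unrolling 6 iterations:
  Iteration 1: ADD, STORE (2 ops)
  Iteration 2: ADD, STORE (2 ops)
  Iteration 3: ADD, STORE (2 ops)
  Iteration 4: ADD, STORE (2 ops)
  Iteration 5: ADD, STORE (2 ops)
  Iteration 6: ADD, STORE (2 ops)
Total: 6 iterations * 2 ops/iter = 12 operations

12


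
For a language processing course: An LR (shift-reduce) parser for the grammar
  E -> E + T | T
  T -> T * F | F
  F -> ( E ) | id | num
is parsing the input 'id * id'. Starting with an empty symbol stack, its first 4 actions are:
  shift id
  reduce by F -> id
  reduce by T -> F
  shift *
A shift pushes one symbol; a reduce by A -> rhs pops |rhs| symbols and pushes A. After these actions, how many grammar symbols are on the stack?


Tracking the symbol stack through each action:
  Action 1: shift 'id' : push -> stack = [id] (size 1)
  Action 2: reduce by F -> id : pop 1, push F -> stack = [F] (size 1)
  Action 3: reduce by T -> F : pop 1, push T -> stack = [T] (size 1)
  Action 4: shift '*' : push -> stack = [T, *] (size 2)
Final stack size: 2

2


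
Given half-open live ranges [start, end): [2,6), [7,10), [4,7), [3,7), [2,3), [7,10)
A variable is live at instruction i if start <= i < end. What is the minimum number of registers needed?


Live ranges:
  Var0: [2, 6)
  Var1: [7, 10)
  Var2: [4, 7)
  Var3: [3, 7)
  Var4: [2, 3)
  Var5: [7, 10)
Sweep-line events (position, delta, active):
  pos=2 start -> active=1
  pos=2 start -> active=2
  pos=3 end -> active=1
  pos=3 start -> active=2
  pos=4 start -> active=3
  pos=6 end -> active=2
  pos=7 end -> active=1
  pos=7 end -> active=0
  pos=7 start -> active=1
  pos=7 start -> active=2
  pos=10 end -> active=1
  pos=10 end -> active=0
Maximum simultaneous active: 3
Minimum registers needed: 3

3


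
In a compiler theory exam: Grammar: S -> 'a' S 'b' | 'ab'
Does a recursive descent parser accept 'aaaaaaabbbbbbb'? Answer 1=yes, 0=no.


Grammar accepts strings of the form a^n b^n (n >= 1)
Word: 'aaaaaaabbbbbbb'
Counting: 7 a's and 7 b's
Check: 7 == 7? Yes
Derivation (S -> aSb applied 6 time(s), then S -> ab): S => aSb => aaSbb => aaaSbbb => aaaaSbbbb => aaaaaSbbbbb => aaaaaaSbbbbbb => aaaaaaabbbbbbb
Accepted

1


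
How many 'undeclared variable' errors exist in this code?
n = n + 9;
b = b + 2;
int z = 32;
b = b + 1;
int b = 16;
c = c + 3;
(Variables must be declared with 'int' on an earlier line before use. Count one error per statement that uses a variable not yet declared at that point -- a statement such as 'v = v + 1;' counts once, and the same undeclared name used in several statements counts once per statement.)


Scanning code line by line:
  Line 1: use 'n' -> ERROR (undeclared)
  Line 2: use 'b' -> ERROR (undeclared)
  Line 3: declare 'z' -> declared = ['z']
  Line 4: use 'b' -> ERROR (undeclared)
  Line 5: declare 'b' -> declared = ['b', 'z']
  Line 6: use 'c' -> ERROR (undeclared)
Total undeclared variable errors: 4

4


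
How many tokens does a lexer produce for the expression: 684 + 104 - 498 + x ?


Scanning '684 + 104 - 498 + x'
Token 1: '684' -> integer_literal
Token 2: '+' -> operator
Token 3: '104' -> integer_literal
Token 4: '-' -> operator
Token 5: '498' -> integer_literal
Token 6: '+' -> operator
Token 7: 'x' -> identifier
Total tokens: 7

7


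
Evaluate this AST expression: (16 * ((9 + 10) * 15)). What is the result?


Expression: (16 * ((9 + 10) * 15))
Evaluating step by step:
  9 + 10 = 19
  19 * 15 = 285
  16 * 285 = 4560
Result: 4560

4560


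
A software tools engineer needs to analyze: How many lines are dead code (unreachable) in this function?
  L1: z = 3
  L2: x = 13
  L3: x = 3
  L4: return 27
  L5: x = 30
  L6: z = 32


Analyzing control flow:
  L1: reachable (before return)
  L2: reachable (before return)
  L3: reachable (before return)
  L4: reachable (return statement)
  L5: DEAD (after return at L4)
  L6: DEAD (after return at L4)
Return at L4, total lines = 6
Dead lines: L5 through L6
Count: 2

2


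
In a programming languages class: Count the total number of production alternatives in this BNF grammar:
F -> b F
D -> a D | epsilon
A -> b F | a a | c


Counting alternatives per rule:
  F: 1 alternative(s)
  D: 2 alternative(s)
  A: 3 alternative(s)
Sum: 1 + 2 + 3 = 6

6


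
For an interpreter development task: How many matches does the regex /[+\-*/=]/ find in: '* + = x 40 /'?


Pattern: /[+\-*/=]/ (operators)
Input: '* + = x 40 /'
Scanning for matches:
  Match 1: '*'
  Match 2: '+'
  Match 3: '='
  Match 4: '/'
Total matches: 4

4


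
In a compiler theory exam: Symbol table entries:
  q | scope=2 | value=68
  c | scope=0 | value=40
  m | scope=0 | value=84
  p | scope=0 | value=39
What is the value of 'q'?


Searching symbol table for 'q':
  q | scope=2 | value=68 <- MATCH
  c | scope=0 | value=40
  m | scope=0 | value=84
  p | scope=0 | value=39
Found 'q' at scope 2 with value 68

68
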